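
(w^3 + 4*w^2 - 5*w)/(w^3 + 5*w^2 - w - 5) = w/(w + 1)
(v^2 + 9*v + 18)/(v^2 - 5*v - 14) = (v^2 + 9*v + 18)/(v^2 - 5*v - 14)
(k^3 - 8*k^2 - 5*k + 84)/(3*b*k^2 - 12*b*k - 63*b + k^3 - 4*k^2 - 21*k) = (k - 4)/(3*b + k)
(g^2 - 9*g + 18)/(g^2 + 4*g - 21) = (g - 6)/(g + 7)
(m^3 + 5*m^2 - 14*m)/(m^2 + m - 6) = m*(m + 7)/(m + 3)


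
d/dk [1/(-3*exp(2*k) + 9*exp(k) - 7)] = (6*exp(k) - 9)*exp(k)/(3*exp(2*k) - 9*exp(k) + 7)^2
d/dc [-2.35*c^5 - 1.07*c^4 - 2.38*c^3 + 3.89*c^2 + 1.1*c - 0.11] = -11.75*c^4 - 4.28*c^3 - 7.14*c^2 + 7.78*c + 1.1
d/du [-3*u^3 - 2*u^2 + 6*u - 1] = -9*u^2 - 4*u + 6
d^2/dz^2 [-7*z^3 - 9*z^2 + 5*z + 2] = -42*z - 18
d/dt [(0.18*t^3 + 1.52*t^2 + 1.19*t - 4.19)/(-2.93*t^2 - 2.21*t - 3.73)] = (-0.5274*t^4 - 0.7956*t^3 - 1.8867*t^2 - 35.8926*t - 13.6986)/(8.5849*t^4 + 12.9506*t^3 + 26.7419*t^2 + 16.4866*t + 13.9129)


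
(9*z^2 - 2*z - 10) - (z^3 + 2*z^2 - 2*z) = -z^3 + 7*z^2 - 10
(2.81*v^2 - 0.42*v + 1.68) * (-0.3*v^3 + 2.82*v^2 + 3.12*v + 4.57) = -0.843*v^5 + 8.0502*v^4 + 7.0788*v^3 + 16.2689*v^2 + 3.3222*v + 7.6776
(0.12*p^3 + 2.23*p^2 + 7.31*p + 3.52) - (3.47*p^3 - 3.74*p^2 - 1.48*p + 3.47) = -3.35*p^3 + 5.97*p^2 + 8.79*p + 0.0499999999999998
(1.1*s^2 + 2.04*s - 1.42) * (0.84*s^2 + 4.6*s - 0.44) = 0.924*s^4 + 6.7736*s^3 + 7.7072*s^2 - 7.4296*s + 0.6248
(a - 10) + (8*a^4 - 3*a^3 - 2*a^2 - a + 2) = 8*a^4 - 3*a^3 - 2*a^2 - 8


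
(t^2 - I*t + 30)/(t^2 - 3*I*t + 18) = (t + 5*I)/(t + 3*I)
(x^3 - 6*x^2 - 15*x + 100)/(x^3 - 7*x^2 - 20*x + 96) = (x^2 - 10*x + 25)/(x^2 - 11*x + 24)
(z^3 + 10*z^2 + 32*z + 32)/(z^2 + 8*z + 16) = z + 2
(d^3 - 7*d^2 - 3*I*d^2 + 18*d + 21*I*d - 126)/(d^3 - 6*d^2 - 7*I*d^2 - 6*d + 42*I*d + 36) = (d^2 + d*(-7 + 3*I) - 21*I)/(d^2 - d*(6 + I) + 6*I)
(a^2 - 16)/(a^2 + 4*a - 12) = (a^2 - 16)/(a^2 + 4*a - 12)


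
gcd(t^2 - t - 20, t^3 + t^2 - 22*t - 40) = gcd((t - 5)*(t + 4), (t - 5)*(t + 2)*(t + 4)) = t^2 - t - 20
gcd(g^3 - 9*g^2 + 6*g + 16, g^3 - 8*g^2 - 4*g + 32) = g^2 - 10*g + 16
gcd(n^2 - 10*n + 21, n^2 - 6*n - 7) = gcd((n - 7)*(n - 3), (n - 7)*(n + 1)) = n - 7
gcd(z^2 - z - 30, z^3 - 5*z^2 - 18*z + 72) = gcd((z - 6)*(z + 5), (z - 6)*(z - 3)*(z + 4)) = z - 6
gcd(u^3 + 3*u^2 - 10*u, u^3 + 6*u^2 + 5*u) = u^2 + 5*u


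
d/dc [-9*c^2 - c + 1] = -18*c - 1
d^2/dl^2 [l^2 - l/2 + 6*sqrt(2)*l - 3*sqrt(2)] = 2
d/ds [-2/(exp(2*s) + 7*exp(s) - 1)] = (4*exp(s) + 14)*exp(s)/(exp(2*s) + 7*exp(s) - 1)^2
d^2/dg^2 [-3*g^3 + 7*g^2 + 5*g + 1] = 14 - 18*g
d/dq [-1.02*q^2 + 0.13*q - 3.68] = 0.13 - 2.04*q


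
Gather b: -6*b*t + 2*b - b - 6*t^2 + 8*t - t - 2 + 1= b*(1 - 6*t) - 6*t^2 + 7*t - 1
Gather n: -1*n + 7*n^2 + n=7*n^2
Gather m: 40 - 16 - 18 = 6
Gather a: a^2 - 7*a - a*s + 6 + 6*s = a^2 + a*(-s - 7) + 6*s + 6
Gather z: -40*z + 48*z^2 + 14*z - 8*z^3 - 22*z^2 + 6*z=-8*z^3 + 26*z^2 - 20*z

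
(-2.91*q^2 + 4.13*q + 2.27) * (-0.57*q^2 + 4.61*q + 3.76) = 1.6587*q^4 - 15.7692*q^3 + 6.8038*q^2 + 25.9935*q + 8.5352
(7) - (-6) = 13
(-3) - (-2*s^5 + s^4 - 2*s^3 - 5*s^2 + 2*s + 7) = 2*s^5 - s^4 + 2*s^3 + 5*s^2 - 2*s - 10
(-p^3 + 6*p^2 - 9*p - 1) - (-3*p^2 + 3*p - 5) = -p^3 + 9*p^2 - 12*p + 4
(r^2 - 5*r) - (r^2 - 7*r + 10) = 2*r - 10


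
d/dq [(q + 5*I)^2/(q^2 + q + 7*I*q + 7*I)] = (q^2*(1 - 3*I) + q*(50 + 14*I) - 45 + 175*I)/(q^4 + q^3*(2 + 14*I) + q^2*(-48 + 28*I) + q*(-98 + 14*I) - 49)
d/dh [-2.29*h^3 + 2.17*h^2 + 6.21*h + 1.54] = -6.87*h^2 + 4.34*h + 6.21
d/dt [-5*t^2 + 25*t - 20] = 25 - 10*t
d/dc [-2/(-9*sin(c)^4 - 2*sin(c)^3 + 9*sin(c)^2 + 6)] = 12*(-sin(c) + 3*cos(2*c))*sin(c)*cos(c)/(9*sin(c)^4 + 2*sin(c)^3 - 9*sin(c)^2 - 6)^2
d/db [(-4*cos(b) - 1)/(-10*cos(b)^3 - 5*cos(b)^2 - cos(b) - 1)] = (70*cos(b) + 25*cos(2*b) + 20*cos(3*b) + 22)*sin(b)/(10*cos(b)^3 + 5*cos(b)^2 + cos(b) + 1)^2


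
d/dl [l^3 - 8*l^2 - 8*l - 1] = 3*l^2 - 16*l - 8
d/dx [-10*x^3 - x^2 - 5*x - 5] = -30*x^2 - 2*x - 5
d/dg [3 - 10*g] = -10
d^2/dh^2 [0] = 0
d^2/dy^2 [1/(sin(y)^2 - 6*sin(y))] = 2*(-2*sin(y) + 9 - 15/sin(y) - 18/sin(y)^2 + 36/sin(y)^3)/(sin(y) - 6)^3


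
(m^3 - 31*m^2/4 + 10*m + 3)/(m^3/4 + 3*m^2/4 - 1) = (4*m^3 - 31*m^2 + 40*m + 12)/(m^3 + 3*m^2 - 4)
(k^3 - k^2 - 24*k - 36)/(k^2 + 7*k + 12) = (k^2 - 4*k - 12)/(k + 4)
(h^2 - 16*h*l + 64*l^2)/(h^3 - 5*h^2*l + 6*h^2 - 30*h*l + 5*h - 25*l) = (h^2 - 16*h*l + 64*l^2)/(h^3 - 5*h^2*l + 6*h^2 - 30*h*l + 5*h - 25*l)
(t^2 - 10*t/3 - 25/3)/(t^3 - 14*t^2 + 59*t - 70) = (t + 5/3)/(t^2 - 9*t + 14)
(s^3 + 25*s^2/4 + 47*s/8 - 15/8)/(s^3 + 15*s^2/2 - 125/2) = (8*s^2 + 10*s - 3)/(4*(2*s^2 + 5*s - 25))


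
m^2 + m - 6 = (m - 2)*(m + 3)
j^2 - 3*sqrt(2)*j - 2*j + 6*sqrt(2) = (j - 2)*(j - 3*sqrt(2))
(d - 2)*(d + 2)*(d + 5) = d^3 + 5*d^2 - 4*d - 20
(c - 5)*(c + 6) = c^2 + c - 30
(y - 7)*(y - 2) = y^2 - 9*y + 14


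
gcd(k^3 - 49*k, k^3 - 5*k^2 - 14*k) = k^2 - 7*k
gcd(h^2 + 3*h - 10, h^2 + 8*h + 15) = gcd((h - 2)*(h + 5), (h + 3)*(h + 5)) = h + 5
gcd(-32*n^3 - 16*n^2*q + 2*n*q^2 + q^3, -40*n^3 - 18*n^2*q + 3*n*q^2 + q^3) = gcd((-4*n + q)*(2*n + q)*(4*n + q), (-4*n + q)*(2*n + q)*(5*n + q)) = -8*n^2 - 2*n*q + q^2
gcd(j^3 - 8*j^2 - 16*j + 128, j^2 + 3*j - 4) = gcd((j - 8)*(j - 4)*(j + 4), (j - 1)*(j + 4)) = j + 4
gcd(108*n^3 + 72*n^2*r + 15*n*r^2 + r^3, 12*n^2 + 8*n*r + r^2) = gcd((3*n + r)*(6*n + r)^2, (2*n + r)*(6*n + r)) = 6*n + r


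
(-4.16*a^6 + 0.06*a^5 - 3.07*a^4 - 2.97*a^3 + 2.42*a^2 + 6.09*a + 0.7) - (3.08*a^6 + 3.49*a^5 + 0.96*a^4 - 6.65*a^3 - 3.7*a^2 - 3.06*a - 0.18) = -7.24*a^6 - 3.43*a^5 - 4.03*a^4 + 3.68*a^3 + 6.12*a^2 + 9.15*a + 0.88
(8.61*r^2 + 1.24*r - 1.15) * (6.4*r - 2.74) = 55.104*r^3 - 15.6554*r^2 - 10.7576*r + 3.151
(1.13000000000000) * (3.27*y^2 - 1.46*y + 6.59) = 3.6951*y^2 - 1.6498*y + 7.4467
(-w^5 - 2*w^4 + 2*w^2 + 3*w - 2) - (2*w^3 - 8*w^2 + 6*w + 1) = -w^5 - 2*w^4 - 2*w^3 + 10*w^2 - 3*w - 3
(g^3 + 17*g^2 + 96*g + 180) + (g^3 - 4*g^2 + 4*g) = 2*g^3 + 13*g^2 + 100*g + 180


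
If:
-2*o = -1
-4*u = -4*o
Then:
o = 1/2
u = 1/2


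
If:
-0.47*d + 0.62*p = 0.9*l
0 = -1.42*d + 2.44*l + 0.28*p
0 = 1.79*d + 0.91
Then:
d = -0.51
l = -0.22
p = -0.70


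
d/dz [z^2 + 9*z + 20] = 2*z + 9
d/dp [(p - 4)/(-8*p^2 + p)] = 4*(2*p^2 - 16*p + 1)/(p^2*(64*p^2 - 16*p + 1))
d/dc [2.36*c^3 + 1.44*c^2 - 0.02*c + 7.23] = 7.08*c^2 + 2.88*c - 0.02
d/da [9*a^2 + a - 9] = 18*a + 1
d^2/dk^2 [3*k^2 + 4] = 6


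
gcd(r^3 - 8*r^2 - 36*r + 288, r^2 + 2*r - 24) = r + 6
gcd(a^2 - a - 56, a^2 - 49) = a + 7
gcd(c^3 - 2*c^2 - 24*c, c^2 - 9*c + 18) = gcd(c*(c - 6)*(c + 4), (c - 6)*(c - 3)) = c - 6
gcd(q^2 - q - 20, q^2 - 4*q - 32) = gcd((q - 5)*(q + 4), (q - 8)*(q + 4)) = q + 4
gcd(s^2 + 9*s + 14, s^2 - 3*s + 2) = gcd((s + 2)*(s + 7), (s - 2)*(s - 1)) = 1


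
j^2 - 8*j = j*(j - 8)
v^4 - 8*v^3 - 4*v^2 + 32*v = v*(v - 8)*(v - 2)*(v + 2)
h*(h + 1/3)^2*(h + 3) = h^4 + 11*h^3/3 + 19*h^2/9 + h/3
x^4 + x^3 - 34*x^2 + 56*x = x*(x - 4)*(x - 2)*(x + 7)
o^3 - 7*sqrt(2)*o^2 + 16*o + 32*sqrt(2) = (o - 4*sqrt(2))^2*(o + sqrt(2))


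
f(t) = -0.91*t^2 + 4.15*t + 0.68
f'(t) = 4.15 - 1.82*t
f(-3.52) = -25.20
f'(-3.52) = 10.56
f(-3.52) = -25.20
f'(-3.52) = 10.56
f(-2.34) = -14.01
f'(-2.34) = 8.41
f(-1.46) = -7.32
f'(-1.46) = 6.81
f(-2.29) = -13.60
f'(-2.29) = 8.32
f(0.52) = 2.59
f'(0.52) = 3.20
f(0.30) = 1.84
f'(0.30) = 3.60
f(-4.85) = -40.85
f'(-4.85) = 12.98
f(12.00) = -80.56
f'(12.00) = -17.69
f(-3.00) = -19.96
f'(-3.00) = 9.61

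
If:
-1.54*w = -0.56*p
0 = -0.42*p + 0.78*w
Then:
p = 0.00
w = 0.00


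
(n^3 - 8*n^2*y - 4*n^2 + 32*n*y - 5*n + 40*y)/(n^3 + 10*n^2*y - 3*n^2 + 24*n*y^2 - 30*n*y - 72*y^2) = (n^3 - 8*n^2*y - 4*n^2 + 32*n*y - 5*n + 40*y)/(n^3 + 10*n^2*y - 3*n^2 + 24*n*y^2 - 30*n*y - 72*y^2)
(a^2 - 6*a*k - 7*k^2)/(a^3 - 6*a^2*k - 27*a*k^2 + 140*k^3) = (a + k)/(a^2 + a*k - 20*k^2)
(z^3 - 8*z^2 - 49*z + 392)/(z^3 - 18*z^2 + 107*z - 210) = (z^2 - z - 56)/(z^2 - 11*z + 30)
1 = 1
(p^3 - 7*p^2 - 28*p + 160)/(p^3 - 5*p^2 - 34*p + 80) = (p - 4)/(p - 2)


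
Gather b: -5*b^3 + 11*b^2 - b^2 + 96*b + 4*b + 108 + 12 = -5*b^3 + 10*b^2 + 100*b + 120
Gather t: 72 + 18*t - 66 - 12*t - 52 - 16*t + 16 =-10*t - 30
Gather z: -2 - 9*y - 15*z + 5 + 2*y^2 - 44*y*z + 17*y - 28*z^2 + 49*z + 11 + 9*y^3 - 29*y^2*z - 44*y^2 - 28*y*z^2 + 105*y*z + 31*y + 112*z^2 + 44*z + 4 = 9*y^3 - 42*y^2 + 39*y + z^2*(84 - 28*y) + z*(-29*y^2 + 61*y + 78) + 18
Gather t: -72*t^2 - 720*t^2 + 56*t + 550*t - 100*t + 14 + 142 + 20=-792*t^2 + 506*t + 176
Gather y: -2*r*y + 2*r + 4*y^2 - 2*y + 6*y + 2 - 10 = 2*r + 4*y^2 + y*(4 - 2*r) - 8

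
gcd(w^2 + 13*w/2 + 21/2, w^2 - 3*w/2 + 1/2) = 1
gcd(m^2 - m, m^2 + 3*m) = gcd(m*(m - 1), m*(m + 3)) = m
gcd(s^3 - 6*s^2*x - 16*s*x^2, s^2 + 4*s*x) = s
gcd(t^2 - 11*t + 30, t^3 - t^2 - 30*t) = t - 6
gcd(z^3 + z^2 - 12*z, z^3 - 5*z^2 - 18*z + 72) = z^2 + z - 12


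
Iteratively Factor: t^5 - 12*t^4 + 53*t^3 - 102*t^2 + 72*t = (t)*(t^4 - 12*t^3 + 53*t^2 - 102*t + 72) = t*(t - 3)*(t^3 - 9*t^2 + 26*t - 24) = t*(t - 3)^2*(t^2 - 6*t + 8) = t*(t - 4)*(t - 3)^2*(t - 2)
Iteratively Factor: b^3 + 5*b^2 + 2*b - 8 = (b + 2)*(b^2 + 3*b - 4) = (b + 2)*(b + 4)*(b - 1)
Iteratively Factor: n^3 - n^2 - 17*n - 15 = (n + 3)*(n^2 - 4*n - 5) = (n - 5)*(n + 3)*(n + 1)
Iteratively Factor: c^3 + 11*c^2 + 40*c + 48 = (c + 4)*(c^2 + 7*c + 12) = (c + 4)^2*(c + 3)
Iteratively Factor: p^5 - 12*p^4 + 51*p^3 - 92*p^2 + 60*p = (p)*(p^4 - 12*p^3 + 51*p^2 - 92*p + 60) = p*(p - 2)*(p^3 - 10*p^2 + 31*p - 30) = p*(p - 3)*(p - 2)*(p^2 - 7*p + 10) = p*(p - 5)*(p - 3)*(p - 2)*(p - 2)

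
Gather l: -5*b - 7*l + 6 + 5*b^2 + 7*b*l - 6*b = 5*b^2 - 11*b + l*(7*b - 7) + 6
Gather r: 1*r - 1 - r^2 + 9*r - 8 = -r^2 + 10*r - 9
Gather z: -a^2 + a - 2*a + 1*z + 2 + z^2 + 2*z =-a^2 - a + z^2 + 3*z + 2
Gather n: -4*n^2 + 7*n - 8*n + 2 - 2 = -4*n^2 - n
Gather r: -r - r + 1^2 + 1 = 2 - 2*r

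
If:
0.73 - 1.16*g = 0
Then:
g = 0.63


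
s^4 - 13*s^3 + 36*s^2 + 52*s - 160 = (s - 8)*(s - 5)*(s - 2)*(s + 2)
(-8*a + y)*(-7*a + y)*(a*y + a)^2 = 56*a^4*y^2 + 112*a^4*y + 56*a^4 - 15*a^3*y^3 - 30*a^3*y^2 - 15*a^3*y + a^2*y^4 + 2*a^2*y^3 + a^2*y^2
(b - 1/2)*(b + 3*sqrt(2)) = b^2 - b/2 + 3*sqrt(2)*b - 3*sqrt(2)/2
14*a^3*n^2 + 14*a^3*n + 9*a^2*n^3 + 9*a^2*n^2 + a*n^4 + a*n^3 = n*(2*a + n)*(7*a + n)*(a*n + a)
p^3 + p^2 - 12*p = p*(p - 3)*(p + 4)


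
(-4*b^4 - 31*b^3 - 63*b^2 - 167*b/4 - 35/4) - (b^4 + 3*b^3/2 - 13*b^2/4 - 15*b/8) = -5*b^4 - 65*b^3/2 - 239*b^2/4 - 319*b/8 - 35/4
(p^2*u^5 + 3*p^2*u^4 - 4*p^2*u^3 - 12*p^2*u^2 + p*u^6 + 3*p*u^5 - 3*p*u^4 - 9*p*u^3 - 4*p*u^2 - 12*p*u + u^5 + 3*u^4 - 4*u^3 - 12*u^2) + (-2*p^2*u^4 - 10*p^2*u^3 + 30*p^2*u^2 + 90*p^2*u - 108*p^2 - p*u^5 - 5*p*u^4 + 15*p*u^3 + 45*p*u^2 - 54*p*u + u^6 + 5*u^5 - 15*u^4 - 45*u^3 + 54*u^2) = p^2*u^5 + p^2*u^4 - 14*p^2*u^3 + 18*p^2*u^2 + 90*p^2*u - 108*p^2 + p*u^6 + 2*p*u^5 - 8*p*u^4 + 6*p*u^3 + 41*p*u^2 - 66*p*u + u^6 + 6*u^5 - 12*u^4 - 49*u^3 + 42*u^2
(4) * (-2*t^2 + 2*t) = -8*t^2 + 8*t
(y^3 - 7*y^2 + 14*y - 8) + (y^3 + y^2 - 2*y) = 2*y^3 - 6*y^2 + 12*y - 8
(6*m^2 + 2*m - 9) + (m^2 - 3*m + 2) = 7*m^2 - m - 7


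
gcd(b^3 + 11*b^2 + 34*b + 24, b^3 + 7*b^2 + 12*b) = b + 4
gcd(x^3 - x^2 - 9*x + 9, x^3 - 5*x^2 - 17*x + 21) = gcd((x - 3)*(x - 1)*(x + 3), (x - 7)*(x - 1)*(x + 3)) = x^2 + 2*x - 3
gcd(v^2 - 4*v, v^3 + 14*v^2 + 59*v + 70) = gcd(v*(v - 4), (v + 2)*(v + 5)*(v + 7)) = 1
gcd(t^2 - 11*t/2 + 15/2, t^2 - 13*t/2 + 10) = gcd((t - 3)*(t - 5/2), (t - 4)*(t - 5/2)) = t - 5/2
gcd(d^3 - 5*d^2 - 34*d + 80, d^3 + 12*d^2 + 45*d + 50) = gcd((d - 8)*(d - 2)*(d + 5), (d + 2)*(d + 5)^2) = d + 5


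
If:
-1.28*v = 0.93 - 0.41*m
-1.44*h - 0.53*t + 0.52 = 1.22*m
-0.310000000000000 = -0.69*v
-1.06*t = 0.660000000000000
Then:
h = -2.52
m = 3.67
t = -0.62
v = 0.45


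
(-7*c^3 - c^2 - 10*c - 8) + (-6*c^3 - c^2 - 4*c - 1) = -13*c^3 - 2*c^2 - 14*c - 9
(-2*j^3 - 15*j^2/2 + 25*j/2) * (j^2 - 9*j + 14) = -2*j^5 + 21*j^4/2 + 52*j^3 - 435*j^2/2 + 175*j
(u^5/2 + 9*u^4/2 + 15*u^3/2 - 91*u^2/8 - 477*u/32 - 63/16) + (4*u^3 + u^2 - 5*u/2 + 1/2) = u^5/2 + 9*u^4/2 + 23*u^3/2 - 83*u^2/8 - 557*u/32 - 55/16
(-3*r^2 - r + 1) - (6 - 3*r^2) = -r - 5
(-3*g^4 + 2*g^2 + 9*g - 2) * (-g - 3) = 3*g^5 + 9*g^4 - 2*g^3 - 15*g^2 - 25*g + 6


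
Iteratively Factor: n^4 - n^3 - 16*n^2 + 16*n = (n - 1)*(n^3 - 16*n) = (n - 4)*(n - 1)*(n^2 + 4*n) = n*(n - 4)*(n - 1)*(n + 4)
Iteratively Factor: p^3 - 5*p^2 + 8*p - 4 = (p - 2)*(p^2 - 3*p + 2) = (p - 2)^2*(p - 1)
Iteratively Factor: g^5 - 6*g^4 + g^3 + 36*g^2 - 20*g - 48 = (g + 2)*(g^4 - 8*g^3 + 17*g^2 + 2*g - 24) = (g - 3)*(g + 2)*(g^3 - 5*g^2 + 2*g + 8) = (g - 4)*(g - 3)*(g + 2)*(g^2 - g - 2) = (g - 4)*(g - 3)*(g + 1)*(g + 2)*(g - 2)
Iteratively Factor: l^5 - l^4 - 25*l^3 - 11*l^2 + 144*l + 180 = (l - 5)*(l^4 + 4*l^3 - 5*l^2 - 36*l - 36) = (l - 5)*(l - 3)*(l^3 + 7*l^2 + 16*l + 12) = (l - 5)*(l - 3)*(l + 2)*(l^2 + 5*l + 6) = (l - 5)*(l - 3)*(l + 2)*(l + 3)*(l + 2)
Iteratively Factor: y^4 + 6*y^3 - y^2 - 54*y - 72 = (y + 2)*(y^3 + 4*y^2 - 9*y - 36) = (y + 2)*(y + 4)*(y^2 - 9) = (y - 3)*(y + 2)*(y + 4)*(y + 3)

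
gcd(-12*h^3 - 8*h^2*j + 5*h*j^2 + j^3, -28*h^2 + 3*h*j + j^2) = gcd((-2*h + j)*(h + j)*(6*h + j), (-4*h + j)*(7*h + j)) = 1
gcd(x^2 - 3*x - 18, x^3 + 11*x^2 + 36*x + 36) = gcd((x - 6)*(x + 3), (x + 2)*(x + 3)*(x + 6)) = x + 3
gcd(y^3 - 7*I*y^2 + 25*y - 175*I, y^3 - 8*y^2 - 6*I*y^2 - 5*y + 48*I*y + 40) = y - 5*I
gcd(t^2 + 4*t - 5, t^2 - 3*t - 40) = t + 5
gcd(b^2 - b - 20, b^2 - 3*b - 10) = b - 5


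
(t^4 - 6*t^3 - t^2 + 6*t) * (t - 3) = t^5 - 9*t^4 + 17*t^3 + 9*t^2 - 18*t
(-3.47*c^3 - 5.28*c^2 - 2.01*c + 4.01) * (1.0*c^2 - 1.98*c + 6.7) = -3.47*c^5 + 1.5906*c^4 - 14.8046*c^3 - 27.3862*c^2 - 21.4068*c + 26.867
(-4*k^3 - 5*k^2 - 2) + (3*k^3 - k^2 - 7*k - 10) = -k^3 - 6*k^2 - 7*k - 12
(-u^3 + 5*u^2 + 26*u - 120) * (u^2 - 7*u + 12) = -u^5 + 12*u^4 - 21*u^3 - 242*u^2 + 1152*u - 1440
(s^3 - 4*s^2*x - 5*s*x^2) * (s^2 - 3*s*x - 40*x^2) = s^5 - 7*s^4*x - 33*s^3*x^2 + 175*s^2*x^3 + 200*s*x^4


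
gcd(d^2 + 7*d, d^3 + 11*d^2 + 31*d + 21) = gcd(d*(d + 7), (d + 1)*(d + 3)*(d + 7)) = d + 7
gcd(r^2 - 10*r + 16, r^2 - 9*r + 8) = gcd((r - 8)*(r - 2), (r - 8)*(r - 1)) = r - 8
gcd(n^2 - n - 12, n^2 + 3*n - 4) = 1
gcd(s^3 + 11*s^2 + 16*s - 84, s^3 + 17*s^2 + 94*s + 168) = s^2 + 13*s + 42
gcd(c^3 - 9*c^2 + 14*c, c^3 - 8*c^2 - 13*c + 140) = c - 7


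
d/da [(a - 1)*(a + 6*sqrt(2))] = 2*a - 1 + 6*sqrt(2)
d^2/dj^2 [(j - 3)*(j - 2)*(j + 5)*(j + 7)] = 12*j^2 + 42*j - 38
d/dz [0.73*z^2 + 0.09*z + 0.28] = 1.46*z + 0.09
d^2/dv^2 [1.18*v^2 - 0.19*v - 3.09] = 2.36000000000000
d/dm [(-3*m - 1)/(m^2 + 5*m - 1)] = (3*m^2 + 2*m + 8)/(m^4 + 10*m^3 + 23*m^2 - 10*m + 1)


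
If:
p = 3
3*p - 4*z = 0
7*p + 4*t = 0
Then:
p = 3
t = -21/4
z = 9/4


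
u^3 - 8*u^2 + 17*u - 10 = (u - 5)*(u - 2)*(u - 1)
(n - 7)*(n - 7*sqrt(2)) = n^2 - 7*sqrt(2)*n - 7*n + 49*sqrt(2)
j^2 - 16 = (j - 4)*(j + 4)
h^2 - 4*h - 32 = (h - 8)*(h + 4)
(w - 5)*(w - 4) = w^2 - 9*w + 20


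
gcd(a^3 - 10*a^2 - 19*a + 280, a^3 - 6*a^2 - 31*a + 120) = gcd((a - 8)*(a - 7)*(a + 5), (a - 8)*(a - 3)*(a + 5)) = a^2 - 3*a - 40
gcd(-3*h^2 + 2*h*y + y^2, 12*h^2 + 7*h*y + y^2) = 3*h + y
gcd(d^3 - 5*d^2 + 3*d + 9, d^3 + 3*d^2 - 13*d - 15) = d^2 - 2*d - 3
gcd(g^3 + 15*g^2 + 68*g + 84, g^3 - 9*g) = 1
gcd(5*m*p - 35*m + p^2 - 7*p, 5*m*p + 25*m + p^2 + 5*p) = 5*m + p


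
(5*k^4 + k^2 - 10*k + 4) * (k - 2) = 5*k^5 - 10*k^4 + k^3 - 12*k^2 + 24*k - 8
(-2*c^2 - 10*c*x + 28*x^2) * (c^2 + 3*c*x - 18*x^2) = -2*c^4 - 16*c^3*x + 34*c^2*x^2 + 264*c*x^3 - 504*x^4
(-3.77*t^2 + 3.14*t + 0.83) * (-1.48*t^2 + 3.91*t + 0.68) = 5.5796*t^4 - 19.3879*t^3 + 8.4854*t^2 + 5.3805*t + 0.5644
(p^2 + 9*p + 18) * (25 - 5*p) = -5*p^3 - 20*p^2 + 135*p + 450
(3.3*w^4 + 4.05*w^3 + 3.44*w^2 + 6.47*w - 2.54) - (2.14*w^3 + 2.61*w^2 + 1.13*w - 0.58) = 3.3*w^4 + 1.91*w^3 + 0.83*w^2 + 5.34*w - 1.96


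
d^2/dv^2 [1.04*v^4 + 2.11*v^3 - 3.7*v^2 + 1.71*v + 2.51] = 12.48*v^2 + 12.66*v - 7.4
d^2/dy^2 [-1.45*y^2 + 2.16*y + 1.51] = -2.90000000000000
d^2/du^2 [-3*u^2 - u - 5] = -6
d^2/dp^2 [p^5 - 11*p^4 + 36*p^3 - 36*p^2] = 20*p^3 - 132*p^2 + 216*p - 72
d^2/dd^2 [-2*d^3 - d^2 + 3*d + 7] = -12*d - 2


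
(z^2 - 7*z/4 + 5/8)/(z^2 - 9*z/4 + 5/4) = (z - 1/2)/(z - 1)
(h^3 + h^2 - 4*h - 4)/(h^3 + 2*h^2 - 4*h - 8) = (h + 1)/(h + 2)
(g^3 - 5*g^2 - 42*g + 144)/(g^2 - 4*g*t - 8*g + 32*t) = (-g^2 - 3*g + 18)/(-g + 4*t)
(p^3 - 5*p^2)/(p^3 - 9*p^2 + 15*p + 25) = p^2/(p^2 - 4*p - 5)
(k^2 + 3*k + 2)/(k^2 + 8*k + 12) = (k + 1)/(k + 6)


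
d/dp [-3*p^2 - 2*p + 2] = -6*p - 2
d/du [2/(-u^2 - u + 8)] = 2*(2*u + 1)/(u^2 + u - 8)^2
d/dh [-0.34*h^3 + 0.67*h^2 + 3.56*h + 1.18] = -1.02*h^2 + 1.34*h + 3.56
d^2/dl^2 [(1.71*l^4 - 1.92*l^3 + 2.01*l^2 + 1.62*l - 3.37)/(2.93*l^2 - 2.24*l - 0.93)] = (29.360358*l^6 - 67.338432*l^5 + 23.5231020000001*l^4 + 81.464292*l^3 - 146.9751*l^2 + 149.230284*l - 55.45712)/(25.153757*l^6 - 57.690528*l^5 + 20.152833*l^4 + 25.383232*l^3 - 6.396633*l^2 - 5.812128*l - 0.804357)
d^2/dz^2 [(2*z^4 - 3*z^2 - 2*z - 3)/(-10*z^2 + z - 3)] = 4*(-100*z^6 + 30*z^5 - 93*z^4 + 139*z^3 + 261*z^2 - 135*z - 27)/(1000*z^6 - 300*z^5 + 930*z^4 - 181*z^3 + 279*z^2 - 27*z + 27)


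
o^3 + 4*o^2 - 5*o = o*(o - 1)*(o + 5)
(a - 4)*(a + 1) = a^2 - 3*a - 4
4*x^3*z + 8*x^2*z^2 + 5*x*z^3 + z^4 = z*(x + z)*(2*x + z)^2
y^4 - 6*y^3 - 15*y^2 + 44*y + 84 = (y - 7)*(y - 3)*(y + 2)^2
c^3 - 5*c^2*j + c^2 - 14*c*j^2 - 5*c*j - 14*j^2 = (c + 1)*(c - 7*j)*(c + 2*j)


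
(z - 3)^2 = z^2 - 6*z + 9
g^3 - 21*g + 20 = (g - 4)*(g - 1)*(g + 5)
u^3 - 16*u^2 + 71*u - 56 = (u - 8)*(u - 7)*(u - 1)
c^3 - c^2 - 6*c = c*(c - 3)*(c + 2)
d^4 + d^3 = d^3*(d + 1)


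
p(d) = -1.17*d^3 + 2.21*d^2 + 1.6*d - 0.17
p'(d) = -3.51*d^2 + 4.42*d + 1.6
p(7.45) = -349.38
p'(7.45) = -160.28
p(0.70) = 1.63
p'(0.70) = 2.97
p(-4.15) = 114.88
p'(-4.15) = -77.19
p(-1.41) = 5.25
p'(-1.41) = -11.61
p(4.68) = -64.21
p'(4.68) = -54.59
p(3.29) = -12.65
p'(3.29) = -21.85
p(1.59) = 3.26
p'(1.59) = -0.25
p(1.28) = 3.05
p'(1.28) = 1.51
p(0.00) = -0.17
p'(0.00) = 1.60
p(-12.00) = 2320.63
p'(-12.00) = -556.88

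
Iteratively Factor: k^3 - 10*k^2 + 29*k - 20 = (k - 5)*(k^2 - 5*k + 4) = (k - 5)*(k - 4)*(k - 1)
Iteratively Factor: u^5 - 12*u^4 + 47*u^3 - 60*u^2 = (u - 4)*(u^4 - 8*u^3 + 15*u^2) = u*(u - 4)*(u^3 - 8*u^2 + 15*u) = u*(u - 5)*(u - 4)*(u^2 - 3*u) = u*(u - 5)*(u - 4)*(u - 3)*(u)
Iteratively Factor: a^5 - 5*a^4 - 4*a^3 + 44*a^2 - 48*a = (a)*(a^4 - 5*a^3 - 4*a^2 + 44*a - 48) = a*(a - 2)*(a^3 - 3*a^2 - 10*a + 24) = a*(a - 4)*(a - 2)*(a^2 + a - 6) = a*(a - 4)*(a - 2)*(a + 3)*(a - 2)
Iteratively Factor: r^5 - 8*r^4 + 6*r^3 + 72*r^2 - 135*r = (r)*(r^4 - 8*r^3 + 6*r^2 + 72*r - 135) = r*(r + 3)*(r^3 - 11*r^2 + 39*r - 45) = r*(r - 3)*(r + 3)*(r^2 - 8*r + 15) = r*(r - 3)^2*(r + 3)*(r - 5)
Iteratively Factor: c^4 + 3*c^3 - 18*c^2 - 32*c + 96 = (c - 3)*(c^3 + 6*c^2 - 32) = (c - 3)*(c + 4)*(c^2 + 2*c - 8) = (c - 3)*(c + 4)^2*(c - 2)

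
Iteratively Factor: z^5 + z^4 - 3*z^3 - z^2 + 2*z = (z - 1)*(z^4 + 2*z^3 - z^2 - 2*z) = z*(z - 1)*(z^3 + 2*z^2 - z - 2) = z*(z - 1)^2*(z^2 + 3*z + 2) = z*(z - 1)^2*(z + 1)*(z + 2)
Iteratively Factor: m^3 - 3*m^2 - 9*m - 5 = (m + 1)*(m^2 - 4*m - 5) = (m + 1)^2*(m - 5)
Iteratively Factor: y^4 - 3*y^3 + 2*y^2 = (y)*(y^3 - 3*y^2 + 2*y) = y*(y - 1)*(y^2 - 2*y) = y^2*(y - 1)*(y - 2)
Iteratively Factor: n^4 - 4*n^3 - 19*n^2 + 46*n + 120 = (n - 5)*(n^3 + n^2 - 14*n - 24) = (n - 5)*(n - 4)*(n^2 + 5*n + 6) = (n - 5)*(n - 4)*(n + 3)*(n + 2)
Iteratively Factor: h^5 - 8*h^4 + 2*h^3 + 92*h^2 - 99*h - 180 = (h + 1)*(h^4 - 9*h^3 + 11*h^2 + 81*h - 180) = (h - 4)*(h + 1)*(h^3 - 5*h^2 - 9*h + 45) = (h - 5)*(h - 4)*(h + 1)*(h^2 - 9) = (h - 5)*(h - 4)*(h - 3)*(h + 1)*(h + 3)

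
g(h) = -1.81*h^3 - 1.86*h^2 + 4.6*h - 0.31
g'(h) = -5.43*h^2 - 3.72*h + 4.6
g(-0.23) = -1.44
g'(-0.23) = 5.17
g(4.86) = -229.66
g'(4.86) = -141.73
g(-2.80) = 11.96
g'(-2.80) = -27.56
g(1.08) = 0.21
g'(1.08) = -5.75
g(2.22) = -19.07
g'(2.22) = -30.42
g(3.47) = -82.37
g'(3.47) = -73.69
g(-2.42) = 3.32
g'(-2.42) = -18.20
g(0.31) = 0.88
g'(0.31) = 2.92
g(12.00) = -3340.63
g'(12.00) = -821.96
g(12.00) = -3340.63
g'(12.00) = -821.96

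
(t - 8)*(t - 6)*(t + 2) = t^3 - 12*t^2 + 20*t + 96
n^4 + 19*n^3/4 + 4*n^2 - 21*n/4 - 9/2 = (n - 1)*(n + 3/4)*(n + 2)*(n + 3)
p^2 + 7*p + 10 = (p + 2)*(p + 5)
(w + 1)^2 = w^2 + 2*w + 1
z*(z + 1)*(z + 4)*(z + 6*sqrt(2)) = z^4 + 5*z^3 + 6*sqrt(2)*z^3 + 4*z^2 + 30*sqrt(2)*z^2 + 24*sqrt(2)*z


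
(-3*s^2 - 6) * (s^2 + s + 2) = -3*s^4 - 3*s^3 - 12*s^2 - 6*s - 12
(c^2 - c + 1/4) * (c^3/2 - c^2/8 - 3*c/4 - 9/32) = c^5/2 - 5*c^4/8 - c^3/2 + 7*c^2/16 + 3*c/32 - 9/128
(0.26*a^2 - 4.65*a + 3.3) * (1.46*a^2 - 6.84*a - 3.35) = 0.3796*a^4 - 8.5674*a^3 + 35.753*a^2 - 6.9945*a - 11.055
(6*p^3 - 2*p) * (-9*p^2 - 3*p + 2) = -54*p^5 - 18*p^4 + 30*p^3 + 6*p^2 - 4*p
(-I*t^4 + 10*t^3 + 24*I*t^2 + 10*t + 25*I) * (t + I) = -I*t^5 + 11*t^4 + 34*I*t^3 - 14*t^2 + 35*I*t - 25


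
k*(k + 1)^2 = k^3 + 2*k^2 + k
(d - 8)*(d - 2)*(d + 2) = d^3 - 8*d^2 - 4*d + 32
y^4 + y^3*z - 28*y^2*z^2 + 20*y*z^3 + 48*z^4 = (y - 4*z)*(y - 2*z)*(y + z)*(y + 6*z)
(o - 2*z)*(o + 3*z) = o^2 + o*z - 6*z^2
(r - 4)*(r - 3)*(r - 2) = r^3 - 9*r^2 + 26*r - 24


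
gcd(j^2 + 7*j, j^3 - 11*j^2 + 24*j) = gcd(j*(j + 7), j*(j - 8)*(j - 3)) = j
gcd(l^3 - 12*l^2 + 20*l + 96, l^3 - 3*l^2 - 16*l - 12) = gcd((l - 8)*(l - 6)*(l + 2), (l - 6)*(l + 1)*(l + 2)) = l^2 - 4*l - 12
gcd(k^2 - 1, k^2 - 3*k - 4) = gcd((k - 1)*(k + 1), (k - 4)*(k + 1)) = k + 1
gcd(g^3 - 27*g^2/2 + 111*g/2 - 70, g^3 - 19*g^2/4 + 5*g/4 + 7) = g - 4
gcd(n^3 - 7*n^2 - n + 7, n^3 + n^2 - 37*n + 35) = n - 1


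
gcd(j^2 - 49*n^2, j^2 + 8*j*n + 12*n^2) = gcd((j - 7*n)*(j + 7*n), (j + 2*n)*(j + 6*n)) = 1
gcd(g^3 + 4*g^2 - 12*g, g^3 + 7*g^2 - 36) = g^2 + 4*g - 12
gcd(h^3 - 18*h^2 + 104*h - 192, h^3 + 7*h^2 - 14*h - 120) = h - 4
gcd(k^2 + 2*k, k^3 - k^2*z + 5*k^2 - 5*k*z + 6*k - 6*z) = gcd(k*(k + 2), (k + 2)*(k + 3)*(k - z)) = k + 2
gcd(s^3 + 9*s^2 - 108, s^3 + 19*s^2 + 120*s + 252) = s^2 + 12*s + 36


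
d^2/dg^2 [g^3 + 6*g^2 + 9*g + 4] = 6*g + 12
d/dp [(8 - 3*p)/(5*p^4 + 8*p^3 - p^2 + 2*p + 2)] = (45*p^4 - 112*p^3 - 195*p^2 + 16*p - 22)/(25*p^8 + 80*p^7 + 54*p^6 + 4*p^5 + 53*p^4 + 28*p^3 + 8*p + 4)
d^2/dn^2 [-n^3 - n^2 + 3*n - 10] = -6*n - 2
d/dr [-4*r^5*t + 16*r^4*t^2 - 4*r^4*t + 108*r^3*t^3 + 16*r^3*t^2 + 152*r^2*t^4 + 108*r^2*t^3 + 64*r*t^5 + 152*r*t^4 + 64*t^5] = 4*t*(-5*r^4 + 16*r^3*t - 4*r^3 + 81*r^2*t^2 + 12*r^2*t + 76*r*t^3 + 54*r*t^2 + 16*t^4 + 38*t^3)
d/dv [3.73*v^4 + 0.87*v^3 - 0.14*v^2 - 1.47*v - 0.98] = 14.92*v^3 + 2.61*v^2 - 0.28*v - 1.47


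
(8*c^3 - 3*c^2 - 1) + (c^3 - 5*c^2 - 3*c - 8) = 9*c^3 - 8*c^2 - 3*c - 9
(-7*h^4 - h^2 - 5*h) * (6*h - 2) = -42*h^5 + 14*h^4 - 6*h^3 - 28*h^2 + 10*h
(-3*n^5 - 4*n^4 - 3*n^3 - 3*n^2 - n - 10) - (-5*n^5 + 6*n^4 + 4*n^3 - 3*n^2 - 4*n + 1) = 2*n^5 - 10*n^4 - 7*n^3 + 3*n - 11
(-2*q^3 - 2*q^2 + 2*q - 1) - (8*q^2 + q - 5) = -2*q^3 - 10*q^2 + q + 4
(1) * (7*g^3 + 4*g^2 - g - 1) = 7*g^3 + 4*g^2 - g - 1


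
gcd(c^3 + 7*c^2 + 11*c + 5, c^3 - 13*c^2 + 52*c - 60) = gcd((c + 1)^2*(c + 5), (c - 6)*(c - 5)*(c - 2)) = 1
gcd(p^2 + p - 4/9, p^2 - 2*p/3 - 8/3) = p + 4/3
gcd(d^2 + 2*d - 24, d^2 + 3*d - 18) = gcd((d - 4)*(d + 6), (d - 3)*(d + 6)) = d + 6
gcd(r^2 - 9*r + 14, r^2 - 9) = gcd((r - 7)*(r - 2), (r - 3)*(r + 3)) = 1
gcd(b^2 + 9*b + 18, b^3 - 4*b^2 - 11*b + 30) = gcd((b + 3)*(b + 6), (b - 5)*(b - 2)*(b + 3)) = b + 3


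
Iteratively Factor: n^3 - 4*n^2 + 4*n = (n - 2)*(n^2 - 2*n) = (n - 2)^2*(n)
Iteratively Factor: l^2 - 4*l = (l)*(l - 4)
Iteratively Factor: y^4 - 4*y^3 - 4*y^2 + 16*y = (y - 2)*(y^3 - 2*y^2 - 8*y) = (y - 2)*(y + 2)*(y^2 - 4*y) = (y - 4)*(y - 2)*(y + 2)*(y)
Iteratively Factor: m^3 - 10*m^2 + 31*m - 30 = (m - 2)*(m^2 - 8*m + 15) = (m - 5)*(m - 2)*(m - 3)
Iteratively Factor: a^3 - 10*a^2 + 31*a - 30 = (a - 2)*(a^2 - 8*a + 15) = (a - 5)*(a - 2)*(a - 3)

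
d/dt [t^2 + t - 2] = 2*t + 1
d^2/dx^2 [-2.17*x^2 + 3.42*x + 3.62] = -4.34000000000000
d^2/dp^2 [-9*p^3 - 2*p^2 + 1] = -54*p - 4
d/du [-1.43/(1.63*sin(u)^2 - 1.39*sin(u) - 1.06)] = (4.6618*sin(u) - 1.9877)*cos(u)/(-1.63*sin(u)^2 + 1.39*sin(u) + 1.06)^2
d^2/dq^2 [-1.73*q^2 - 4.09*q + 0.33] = -3.46000000000000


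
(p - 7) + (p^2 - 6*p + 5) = p^2 - 5*p - 2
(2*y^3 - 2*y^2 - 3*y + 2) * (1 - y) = -2*y^4 + 4*y^3 + y^2 - 5*y + 2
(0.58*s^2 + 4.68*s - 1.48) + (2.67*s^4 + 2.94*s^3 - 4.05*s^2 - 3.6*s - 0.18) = 2.67*s^4 + 2.94*s^3 - 3.47*s^2 + 1.08*s - 1.66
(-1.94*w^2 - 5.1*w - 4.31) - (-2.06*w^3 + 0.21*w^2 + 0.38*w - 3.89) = 2.06*w^3 - 2.15*w^2 - 5.48*w - 0.419999999999999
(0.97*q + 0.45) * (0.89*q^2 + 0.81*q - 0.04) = 0.8633*q^3 + 1.1862*q^2 + 0.3257*q - 0.018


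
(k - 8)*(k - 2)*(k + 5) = k^3 - 5*k^2 - 34*k + 80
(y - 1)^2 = y^2 - 2*y + 1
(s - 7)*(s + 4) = s^2 - 3*s - 28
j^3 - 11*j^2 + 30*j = j*(j - 6)*(j - 5)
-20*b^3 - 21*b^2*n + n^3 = (-5*b + n)*(b + n)*(4*b + n)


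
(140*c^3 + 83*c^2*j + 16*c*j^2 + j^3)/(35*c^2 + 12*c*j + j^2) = 4*c + j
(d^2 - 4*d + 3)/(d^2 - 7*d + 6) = (d - 3)/(d - 6)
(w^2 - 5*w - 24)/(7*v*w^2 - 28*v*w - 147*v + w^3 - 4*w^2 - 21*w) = (w - 8)/(7*v*w - 49*v + w^2 - 7*w)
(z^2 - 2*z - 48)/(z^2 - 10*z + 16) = (z + 6)/(z - 2)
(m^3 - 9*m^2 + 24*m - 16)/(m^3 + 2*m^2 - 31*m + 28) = (m - 4)/(m + 7)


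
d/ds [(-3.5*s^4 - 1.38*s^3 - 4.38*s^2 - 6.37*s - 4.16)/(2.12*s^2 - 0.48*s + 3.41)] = (-14.84*s^5 + 2.1144*s^4 - 46.4152*s^3 + 1.4894*s^2 - 12.2332*s - 23.7185)/(4.4944*s^4 - 2.0352*s^3 + 14.6888*s^2 - 3.2736*s + 11.6281)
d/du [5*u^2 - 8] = 10*u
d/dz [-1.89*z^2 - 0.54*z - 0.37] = -3.78*z - 0.54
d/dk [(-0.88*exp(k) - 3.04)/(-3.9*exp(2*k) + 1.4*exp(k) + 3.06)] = (-3.432*exp(2*k) - 23.712*exp(k) + 1.5632)*exp(k)/(15.21*exp(4*k) - 10.92*exp(3*k) - 21.908*exp(2*k) + 8.568*exp(k) + 9.3636)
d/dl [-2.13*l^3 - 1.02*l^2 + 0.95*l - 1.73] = -6.39*l^2 - 2.04*l + 0.95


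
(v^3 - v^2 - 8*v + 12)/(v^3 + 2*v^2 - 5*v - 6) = (v - 2)/(v + 1)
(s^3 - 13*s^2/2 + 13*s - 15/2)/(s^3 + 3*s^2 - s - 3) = (2*s^2 - 11*s + 15)/(2*(s^2 + 4*s + 3))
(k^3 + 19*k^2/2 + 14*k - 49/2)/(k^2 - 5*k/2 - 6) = (-2*k^3 - 19*k^2 - 28*k + 49)/(-2*k^2 + 5*k + 12)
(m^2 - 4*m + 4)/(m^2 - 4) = (m - 2)/(m + 2)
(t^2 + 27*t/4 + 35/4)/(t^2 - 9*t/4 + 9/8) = 2*(4*t^2 + 27*t + 35)/(8*t^2 - 18*t + 9)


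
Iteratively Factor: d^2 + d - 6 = (d - 2)*(d + 3)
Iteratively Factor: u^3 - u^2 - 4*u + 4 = (u + 2)*(u^2 - 3*u + 2) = (u - 1)*(u + 2)*(u - 2)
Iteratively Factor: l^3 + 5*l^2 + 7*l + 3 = (l + 3)*(l^2 + 2*l + 1) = (l + 1)*(l + 3)*(l + 1)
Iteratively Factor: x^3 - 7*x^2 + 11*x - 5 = (x - 1)*(x^2 - 6*x + 5) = (x - 1)^2*(x - 5)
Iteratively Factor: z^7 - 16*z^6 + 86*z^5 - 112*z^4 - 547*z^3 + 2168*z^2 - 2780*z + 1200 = (z + 3)*(z^6 - 19*z^5 + 143*z^4 - 541*z^3 + 1076*z^2 - 1060*z + 400) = (z - 5)*(z + 3)*(z^5 - 14*z^4 + 73*z^3 - 176*z^2 + 196*z - 80) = (z - 5)*(z - 4)*(z + 3)*(z^4 - 10*z^3 + 33*z^2 - 44*z + 20) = (z - 5)*(z - 4)*(z - 2)*(z + 3)*(z^3 - 8*z^2 + 17*z - 10) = (z - 5)^2*(z - 4)*(z - 2)*(z + 3)*(z^2 - 3*z + 2) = (z - 5)^2*(z - 4)*(z - 2)*(z - 1)*(z + 3)*(z - 2)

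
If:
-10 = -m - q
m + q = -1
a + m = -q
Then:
No Solution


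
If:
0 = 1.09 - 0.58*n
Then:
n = 1.88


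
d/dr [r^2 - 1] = 2*r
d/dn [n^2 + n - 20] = 2*n + 1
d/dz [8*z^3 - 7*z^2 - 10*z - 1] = 24*z^2 - 14*z - 10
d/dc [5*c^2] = 10*c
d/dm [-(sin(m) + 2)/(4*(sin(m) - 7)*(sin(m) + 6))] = (sin(m)^2 + 4*sin(m) + 40)*cos(m)/(4*(sin(m) - 7)^2*(sin(m) + 6)^2)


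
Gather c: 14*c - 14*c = 0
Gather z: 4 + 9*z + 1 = 9*z + 5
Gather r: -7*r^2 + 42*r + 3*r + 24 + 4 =-7*r^2 + 45*r + 28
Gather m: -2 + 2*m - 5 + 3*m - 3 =5*m - 10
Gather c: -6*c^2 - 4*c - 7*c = -6*c^2 - 11*c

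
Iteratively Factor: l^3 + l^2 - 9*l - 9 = (l - 3)*(l^2 + 4*l + 3) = (l - 3)*(l + 3)*(l + 1)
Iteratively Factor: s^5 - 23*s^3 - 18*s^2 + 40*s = (s)*(s^4 - 23*s^2 - 18*s + 40) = s*(s + 4)*(s^3 - 4*s^2 - 7*s + 10) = s*(s + 2)*(s + 4)*(s^2 - 6*s + 5) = s*(s - 1)*(s + 2)*(s + 4)*(s - 5)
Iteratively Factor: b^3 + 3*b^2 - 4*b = (b)*(b^2 + 3*b - 4) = b*(b - 1)*(b + 4)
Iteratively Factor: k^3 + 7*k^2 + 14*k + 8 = (k + 4)*(k^2 + 3*k + 2) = (k + 2)*(k + 4)*(k + 1)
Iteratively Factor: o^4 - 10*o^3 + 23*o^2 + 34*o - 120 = (o - 4)*(o^3 - 6*o^2 - o + 30) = (o - 4)*(o - 3)*(o^2 - 3*o - 10) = (o - 4)*(o - 3)*(o + 2)*(o - 5)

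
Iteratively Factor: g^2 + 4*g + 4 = (g + 2)*(g + 2)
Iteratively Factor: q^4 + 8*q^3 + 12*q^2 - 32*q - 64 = (q + 4)*(q^3 + 4*q^2 - 4*q - 16) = (q - 2)*(q + 4)*(q^2 + 6*q + 8) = (q - 2)*(q + 4)^2*(q + 2)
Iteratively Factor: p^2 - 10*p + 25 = (p - 5)*(p - 5)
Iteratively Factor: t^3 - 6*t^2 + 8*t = (t - 2)*(t^2 - 4*t) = t*(t - 2)*(t - 4)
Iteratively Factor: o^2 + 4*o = (o)*(o + 4)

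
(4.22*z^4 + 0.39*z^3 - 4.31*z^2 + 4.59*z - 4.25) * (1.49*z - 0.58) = 6.2878*z^5 - 1.8665*z^4 - 6.6481*z^3 + 9.3389*z^2 - 8.9947*z + 2.465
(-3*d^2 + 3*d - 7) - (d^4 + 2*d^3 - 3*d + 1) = -d^4 - 2*d^3 - 3*d^2 + 6*d - 8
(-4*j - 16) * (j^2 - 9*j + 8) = -4*j^3 + 20*j^2 + 112*j - 128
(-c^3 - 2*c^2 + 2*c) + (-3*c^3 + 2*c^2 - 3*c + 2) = -4*c^3 - c + 2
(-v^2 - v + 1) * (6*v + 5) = -6*v^3 - 11*v^2 + v + 5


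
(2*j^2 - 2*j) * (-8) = -16*j^2 + 16*j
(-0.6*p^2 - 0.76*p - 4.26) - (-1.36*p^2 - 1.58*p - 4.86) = 0.76*p^2 + 0.82*p + 0.600000000000001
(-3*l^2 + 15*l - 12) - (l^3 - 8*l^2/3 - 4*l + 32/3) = -l^3 - l^2/3 + 19*l - 68/3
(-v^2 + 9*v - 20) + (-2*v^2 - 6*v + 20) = -3*v^2 + 3*v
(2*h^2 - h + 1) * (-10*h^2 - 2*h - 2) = -20*h^4 + 6*h^3 - 12*h^2 - 2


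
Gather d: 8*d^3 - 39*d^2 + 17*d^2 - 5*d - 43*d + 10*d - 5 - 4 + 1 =8*d^3 - 22*d^2 - 38*d - 8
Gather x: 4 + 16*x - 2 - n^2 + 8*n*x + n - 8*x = -n^2 + n + x*(8*n + 8) + 2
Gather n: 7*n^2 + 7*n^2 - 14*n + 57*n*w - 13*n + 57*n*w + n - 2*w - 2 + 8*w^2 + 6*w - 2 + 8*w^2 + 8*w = 14*n^2 + n*(114*w - 26) + 16*w^2 + 12*w - 4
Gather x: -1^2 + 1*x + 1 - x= 0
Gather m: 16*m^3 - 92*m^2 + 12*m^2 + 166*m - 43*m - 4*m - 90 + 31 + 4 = 16*m^3 - 80*m^2 + 119*m - 55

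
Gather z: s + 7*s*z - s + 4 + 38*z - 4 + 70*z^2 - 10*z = 70*z^2 + z*(7*s + 28)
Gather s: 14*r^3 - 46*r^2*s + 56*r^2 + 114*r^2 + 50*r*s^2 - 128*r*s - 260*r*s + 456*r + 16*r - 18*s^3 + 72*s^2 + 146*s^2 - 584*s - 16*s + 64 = 14*r^3 + 170*r^2 + 472*r - 18*s^3 + s^2*(50*r + 218) + s*(-46*r^2 - 388*r - 600) + 64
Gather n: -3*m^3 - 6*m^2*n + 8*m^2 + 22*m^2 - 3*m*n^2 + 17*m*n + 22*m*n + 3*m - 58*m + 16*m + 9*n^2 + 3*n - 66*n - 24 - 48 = -3*m^3 + 30*m^2 - 39*m + n^2*(9 - 3*m) + n*(-6*m^2 + 39*m - 63) - 72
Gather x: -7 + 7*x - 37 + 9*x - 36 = 16*x - 80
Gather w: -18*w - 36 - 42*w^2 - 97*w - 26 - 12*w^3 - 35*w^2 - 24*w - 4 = -12*w^3 - 77*w^2 - 139*w - 66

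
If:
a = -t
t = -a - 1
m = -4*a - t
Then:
No Solution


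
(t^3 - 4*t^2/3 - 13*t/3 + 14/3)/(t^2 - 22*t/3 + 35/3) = (t^2 + t - 2)/(t - 5)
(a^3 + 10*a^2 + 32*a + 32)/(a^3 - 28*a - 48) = (a + 4)/(a - 6)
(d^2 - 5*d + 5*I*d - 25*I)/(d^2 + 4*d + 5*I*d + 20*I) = (d - 5)/(d + 4)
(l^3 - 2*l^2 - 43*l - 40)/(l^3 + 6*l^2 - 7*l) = (l^3 - 2*l^2 - 43*l - 40)/(l*(l^2 + 6*l - 7))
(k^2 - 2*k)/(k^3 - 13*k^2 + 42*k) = (k - 2)/(k^2 - 13*k + 42)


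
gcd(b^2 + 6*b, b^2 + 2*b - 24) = b + 6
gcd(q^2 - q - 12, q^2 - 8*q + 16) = q - 4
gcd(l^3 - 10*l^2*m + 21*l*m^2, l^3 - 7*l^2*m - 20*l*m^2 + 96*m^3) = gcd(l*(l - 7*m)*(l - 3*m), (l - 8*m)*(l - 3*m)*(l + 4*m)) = l - 3*m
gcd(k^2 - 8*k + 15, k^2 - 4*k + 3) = k - 3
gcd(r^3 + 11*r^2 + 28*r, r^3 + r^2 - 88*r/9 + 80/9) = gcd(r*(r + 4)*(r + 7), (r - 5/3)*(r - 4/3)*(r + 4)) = r + 4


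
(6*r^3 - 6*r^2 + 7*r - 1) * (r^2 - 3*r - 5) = 6*r^5 - 24*r^4 - 5*r^3 + 8*r^2 - 32*r + 5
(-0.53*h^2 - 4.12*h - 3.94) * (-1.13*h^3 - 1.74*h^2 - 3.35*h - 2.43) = 0.5989*h^5 + 5.5778*h^4 + 13.3965*h^3 + 21.9455*h^2 + 23.2106*h + 9.5742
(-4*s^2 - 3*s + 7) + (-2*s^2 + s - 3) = -6*s^2 - 2*s + 4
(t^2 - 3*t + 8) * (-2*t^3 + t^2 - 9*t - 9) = -2*t^5 + 7*t^4 - 28*t^3 + 26*t^2 - 45*t - 72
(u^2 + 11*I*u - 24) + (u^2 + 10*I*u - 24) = 2*u^2 + 21*I*u - 48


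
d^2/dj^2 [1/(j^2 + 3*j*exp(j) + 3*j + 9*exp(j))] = (-(3*j*exp(j) + 15*exp(j) + 2)*(j^2 + 3*j*exp(j) + 3*j + 9*exp(j)) + 2*(3*j*exp(j) + 2*j + 12*exp(j) + 3)^2)/(j^2 + 3*j*exp(j) + 3*j + 9*exp(j))^3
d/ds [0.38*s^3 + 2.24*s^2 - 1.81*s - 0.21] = 1.14*s^2 + 4.48*s - 1.81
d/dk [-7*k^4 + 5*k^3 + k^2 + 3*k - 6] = -28*k^3 + 15*k^2 + 2*k + 3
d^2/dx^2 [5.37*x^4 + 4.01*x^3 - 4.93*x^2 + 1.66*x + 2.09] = 64.44*x^2 + 24.06*x - 9.86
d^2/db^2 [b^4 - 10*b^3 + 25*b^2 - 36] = 12*b^2 - 60*b + 50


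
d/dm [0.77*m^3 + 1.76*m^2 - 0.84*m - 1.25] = 2.31*m^2 + 3.52*m - 0.84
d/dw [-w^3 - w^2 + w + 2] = -3*w^2 - 2*w + 1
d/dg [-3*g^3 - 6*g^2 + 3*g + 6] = -9*g^2 - 12*g + 3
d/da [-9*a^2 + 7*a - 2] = 7 - 18*a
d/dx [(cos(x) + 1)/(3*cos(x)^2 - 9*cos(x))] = (sin(x) - 3*sin(x)/cos(x)^2 + 2*tan(x))/(3*(cos(x) - 3)^2)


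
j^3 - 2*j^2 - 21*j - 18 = (j - 6)*(j + 1)*(j + 3)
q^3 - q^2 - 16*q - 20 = (q - 5)*(q + 2)^2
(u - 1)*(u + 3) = u^2 + 2*u - 3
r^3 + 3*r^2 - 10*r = r*(r - 2)*(r + 5)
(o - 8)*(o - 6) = o^2 - 14*o + 48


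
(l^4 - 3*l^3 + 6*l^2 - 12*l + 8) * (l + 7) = l^5 + 4*l^4 - 15*l^3 + 30*l^2 - 76*l + 56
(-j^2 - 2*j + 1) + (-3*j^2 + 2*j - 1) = -4*j^2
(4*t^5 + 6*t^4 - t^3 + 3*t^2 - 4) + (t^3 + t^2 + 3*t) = 4*t^5 + 6*t^4 + 4*t^2 + 3*t - 4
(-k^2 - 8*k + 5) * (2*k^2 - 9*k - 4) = -2*k^4 - 7*k^3 + 86*k^2 - 13*k - 20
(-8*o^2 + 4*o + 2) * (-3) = 24*o^2 - 12*o - 6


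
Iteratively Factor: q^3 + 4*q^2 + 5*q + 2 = (q + 1)*(q^2 + 3*q + 2) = (q + 1)^2*(q + 2)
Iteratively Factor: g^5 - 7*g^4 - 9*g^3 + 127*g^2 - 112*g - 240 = (g + 1)*(g^4 - 8*g^3 - g^2 + 128*g - 240) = (g - 3)*(g + 1)*(g^3 - 5*g^2 - 16*g + 80) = (g - 5)*(g - 3)*(g + 1)*(g^2 - 16) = (g - 5)*(g - 3)*(g + 1)*(g + 4)*(g - 4)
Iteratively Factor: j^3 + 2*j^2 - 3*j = (j - 1)*(j^2 + 3*j) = j*(j - 1)*(j + 3)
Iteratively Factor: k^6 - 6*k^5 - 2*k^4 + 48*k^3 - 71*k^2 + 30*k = (k + 3)*(k^5 - 9*k^4 + 25*k^3 - 27*k^2 + 10*k) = (k - 1)*(k + 3)*(k^4 - 8*k^3 + 17*k^2 - 10*k) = (k - 2)*(k - 1)*(k + 3)*(k^3 - 6*k^2 + 5*k) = (k - 5)*(k - 2)*(k - 1)*(k + 3)*(k^2 - k) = k*(k - 5)*(k - 2)*(k - 1)*(k + 3)*(k - 1)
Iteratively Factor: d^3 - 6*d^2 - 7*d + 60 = (d + 3)*(d^2 - 9*d + 20) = (d - 4)*(d + 3)*(d - 5)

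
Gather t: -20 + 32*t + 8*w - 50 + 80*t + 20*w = 112*t + 28*w - 70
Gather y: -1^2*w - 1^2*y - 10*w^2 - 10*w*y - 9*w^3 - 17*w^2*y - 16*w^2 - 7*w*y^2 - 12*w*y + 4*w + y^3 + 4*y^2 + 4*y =-9*w^3 - 26*w^2 + 3*w + y^3 + y^2*(4 - 7*w) + y*(-17*w^2 - 22*w + 3)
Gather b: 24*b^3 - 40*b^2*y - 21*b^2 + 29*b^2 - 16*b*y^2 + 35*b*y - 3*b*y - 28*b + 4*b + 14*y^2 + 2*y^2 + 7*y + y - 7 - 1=24*b^3 + b^2*(8 - 40*y) + b*(-16*y^2 + 32*y - 24) + 16*y^2 + 8*y - 8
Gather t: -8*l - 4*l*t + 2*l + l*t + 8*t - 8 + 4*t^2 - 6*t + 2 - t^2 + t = -6*l + 3*t^2 + t*(3 - 3*l) - 6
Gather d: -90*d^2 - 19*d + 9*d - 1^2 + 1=-90*d^2 - 10*d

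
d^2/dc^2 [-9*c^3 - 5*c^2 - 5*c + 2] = -54*c - 10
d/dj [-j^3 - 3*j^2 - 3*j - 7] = -3*j^2 - 6*j - 3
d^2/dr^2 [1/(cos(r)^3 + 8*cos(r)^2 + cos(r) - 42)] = ((7*cos(r) + 64*cos(2*r) + 9*cos(3*r))*(cos(r)^3 + 8*cos(r)^2 + cos(r) - 42)/4 + 2*(3*cos(r)^2 + 16*cos(r) + 1)^2*sin(r)^2)/(cos(r)^3 + 8*cos(r)^2 + cos(r) - 42)^3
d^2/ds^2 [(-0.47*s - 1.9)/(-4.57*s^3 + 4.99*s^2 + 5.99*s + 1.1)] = (58.895418*s^5 + 411.867594*s^4 - 644.112784*s^3 + 0.146399999999971*s^2 + 382.57596*s + 109.29252)/(95.443993*s^9 - 312.646953*s^8 - 33.921282*s^7 + 626.414873*s^6 + 194.969754*s^5 - 438.625047*s^4 - 395.607359*s^3 - 136.51803*s^2 - 21.7437*s - 1.331)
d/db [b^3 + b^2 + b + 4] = 3*b^2 + 2*b + 1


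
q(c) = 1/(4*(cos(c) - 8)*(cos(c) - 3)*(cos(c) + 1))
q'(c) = sin(c)/(4*(cos(c) - 8)*(cos(c) - 3)*(cos(c) + 1)^2) + sin(c)/(4*(cos(c) - 8)*(cos(c) - 3)^2*(cos(c) + 1)) + sin(c)/(4*(cos(c) - 8)^2*(cos(c) - 3)*(cos(c) + 1))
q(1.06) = 0.01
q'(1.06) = 0.00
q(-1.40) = 0.01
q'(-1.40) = -0.00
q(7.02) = 0.01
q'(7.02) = -0.00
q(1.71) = 0.01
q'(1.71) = 0.01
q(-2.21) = 0.02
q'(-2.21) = -0.03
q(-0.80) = 0.01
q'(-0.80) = -0.00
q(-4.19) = 0.02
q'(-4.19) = 0.02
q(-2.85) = 0.17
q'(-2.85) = -1.12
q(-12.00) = 0.01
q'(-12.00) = 0.00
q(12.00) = 0.01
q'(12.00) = 0.00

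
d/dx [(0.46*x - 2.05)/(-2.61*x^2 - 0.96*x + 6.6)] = (1.2006*x^2 - 10.701*x + 1.068)/(6.8121*x^4 + 5.0112*x^3 - 33.5304*x^2 - 12.672*x + 43.56)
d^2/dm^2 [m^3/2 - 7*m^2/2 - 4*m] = 3*m - 7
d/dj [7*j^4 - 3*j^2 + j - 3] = 28*j^3 - 6*j + 1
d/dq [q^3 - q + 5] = 3*q^2 - 1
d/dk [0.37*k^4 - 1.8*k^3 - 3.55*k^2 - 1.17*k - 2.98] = 1.48*k^3 - 5.4*k^2 - 7.1*k - 1.17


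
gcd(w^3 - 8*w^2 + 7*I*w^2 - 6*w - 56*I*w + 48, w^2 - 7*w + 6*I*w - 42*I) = w + 6*I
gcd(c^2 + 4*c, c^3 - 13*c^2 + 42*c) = c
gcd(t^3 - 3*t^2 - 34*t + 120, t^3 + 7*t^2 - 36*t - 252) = t + 6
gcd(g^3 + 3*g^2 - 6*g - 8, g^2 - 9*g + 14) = g - 2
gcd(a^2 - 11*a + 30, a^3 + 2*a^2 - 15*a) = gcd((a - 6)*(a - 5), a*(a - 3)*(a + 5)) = 1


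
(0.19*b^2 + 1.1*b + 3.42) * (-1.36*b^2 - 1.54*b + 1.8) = -0.2584*b^4 - 1.7886*b^3 - 6.0032*b^2 - 3.2868*b + 6.156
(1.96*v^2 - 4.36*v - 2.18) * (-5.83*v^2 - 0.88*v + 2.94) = -11.4268*v^4 + 23.694*v^3 + 22.3086*v^2 - 10.9*v - 6.4092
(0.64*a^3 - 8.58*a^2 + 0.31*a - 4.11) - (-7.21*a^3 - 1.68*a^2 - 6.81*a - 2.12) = 7.85*a^3 - 6.9*a^2 + 7.12*a - 1.99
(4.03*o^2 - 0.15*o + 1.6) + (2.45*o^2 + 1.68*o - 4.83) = 6.48*o^2 + 1.53*o - 3.23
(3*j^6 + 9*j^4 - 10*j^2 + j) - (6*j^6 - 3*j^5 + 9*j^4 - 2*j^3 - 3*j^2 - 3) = -3*j^6 + 3*j^5 + 2*j^3 - 7*j^2 + j + 3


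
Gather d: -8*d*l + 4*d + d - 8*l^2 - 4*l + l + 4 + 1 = d*(5 - 8*l) - 8*l^2 - 3*l + 5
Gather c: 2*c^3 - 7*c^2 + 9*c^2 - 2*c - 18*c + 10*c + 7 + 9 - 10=2*c^3 + 2*c^2 - 10*c + 6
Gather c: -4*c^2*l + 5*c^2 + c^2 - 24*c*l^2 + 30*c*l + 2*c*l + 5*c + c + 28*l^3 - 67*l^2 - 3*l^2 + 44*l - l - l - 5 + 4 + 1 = c^2*(6 - 4*l) + c*(-24*l^2 + 32*l + 6) + 28*l^3 - 70*l^2 + 42*l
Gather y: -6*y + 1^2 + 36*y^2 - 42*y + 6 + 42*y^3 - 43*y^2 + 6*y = 42*y^3 - 7*y^2 - 42*y + 7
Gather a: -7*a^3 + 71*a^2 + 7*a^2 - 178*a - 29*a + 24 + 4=-7*a^3 + 78*a^2 - 207*a + 28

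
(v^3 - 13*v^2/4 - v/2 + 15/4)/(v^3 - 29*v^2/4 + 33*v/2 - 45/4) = (v + 1)/(v - 3)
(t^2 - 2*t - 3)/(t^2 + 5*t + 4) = (t - 3)/(t + 4)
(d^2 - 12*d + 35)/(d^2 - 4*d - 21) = (d - 5)/(d + 3)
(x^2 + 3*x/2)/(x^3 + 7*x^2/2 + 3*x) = 1/(x + 2)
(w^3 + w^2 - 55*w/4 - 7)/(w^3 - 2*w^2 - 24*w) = (w^2 - 3*w - 7/4)/(w*(w - 6))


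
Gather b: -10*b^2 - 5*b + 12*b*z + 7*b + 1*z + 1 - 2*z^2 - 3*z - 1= -10*b^2 + b*(12*z + 2) - 2*z^2 - 2*z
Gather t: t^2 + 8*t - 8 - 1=t^2 + 8*t - 9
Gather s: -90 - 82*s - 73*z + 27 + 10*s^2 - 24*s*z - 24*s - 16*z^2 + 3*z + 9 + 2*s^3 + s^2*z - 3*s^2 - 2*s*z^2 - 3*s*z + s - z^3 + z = 2*s^3 + s^2*(z + 7) + s*(-2*z^2 - 27*z - 105) - z^3 - 16*z^2 - 69*z - 54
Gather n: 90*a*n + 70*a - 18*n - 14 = 70*a + n*(90*a - 18) - 14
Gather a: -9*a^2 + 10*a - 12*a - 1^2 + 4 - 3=-9*a^2 - 2*a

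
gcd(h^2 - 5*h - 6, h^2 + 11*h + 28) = 1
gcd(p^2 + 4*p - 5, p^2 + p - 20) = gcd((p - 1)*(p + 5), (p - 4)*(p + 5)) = p + 5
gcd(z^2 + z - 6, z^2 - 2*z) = z - 2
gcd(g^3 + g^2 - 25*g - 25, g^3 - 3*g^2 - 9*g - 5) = g^2 - 4*g - 5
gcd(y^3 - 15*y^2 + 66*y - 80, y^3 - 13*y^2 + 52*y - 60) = y^2 - 7*y + 10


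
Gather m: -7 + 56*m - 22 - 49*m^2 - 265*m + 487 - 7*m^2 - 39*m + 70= -56*m^2 - 248*m + 528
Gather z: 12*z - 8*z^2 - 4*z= -8*z^2 + 8*z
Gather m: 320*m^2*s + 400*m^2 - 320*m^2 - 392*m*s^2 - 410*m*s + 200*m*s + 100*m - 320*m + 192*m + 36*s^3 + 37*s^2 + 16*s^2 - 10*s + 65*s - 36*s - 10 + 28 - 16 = m^2*(320*s + 80) + m*(-392*s^2 - 210*s - 28) + 36*s^3 + 53*s^2 + 19*s + 2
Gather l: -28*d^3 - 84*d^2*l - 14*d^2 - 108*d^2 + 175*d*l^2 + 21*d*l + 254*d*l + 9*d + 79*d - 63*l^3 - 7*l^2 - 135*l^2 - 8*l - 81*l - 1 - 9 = -28*d^3 - 122*d^2 + 88*d - 63*l^3 + l^2*(175*d - 142) + l*(-84*d^2 + 275*d - 89) - 10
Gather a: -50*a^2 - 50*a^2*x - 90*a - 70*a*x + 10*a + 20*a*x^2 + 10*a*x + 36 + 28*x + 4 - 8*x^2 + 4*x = a^2*(-50*x - 50) + a*(20*x^2 - 60*x - 80) - 8*x^2 + 32*x + 40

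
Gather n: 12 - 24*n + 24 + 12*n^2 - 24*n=12*n^2 - 48*n + 36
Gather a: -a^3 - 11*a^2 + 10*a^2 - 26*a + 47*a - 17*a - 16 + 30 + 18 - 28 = -a^3 - a^2 + 4*a + 4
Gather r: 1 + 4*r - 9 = 4*r - 8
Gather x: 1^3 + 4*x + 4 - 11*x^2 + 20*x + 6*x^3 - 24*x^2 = 6*x^3 - 35*x^2 + 24*x + 5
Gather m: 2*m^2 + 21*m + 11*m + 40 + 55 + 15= 2*m^2 + 32*m + 110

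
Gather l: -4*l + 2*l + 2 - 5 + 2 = -2*l - 1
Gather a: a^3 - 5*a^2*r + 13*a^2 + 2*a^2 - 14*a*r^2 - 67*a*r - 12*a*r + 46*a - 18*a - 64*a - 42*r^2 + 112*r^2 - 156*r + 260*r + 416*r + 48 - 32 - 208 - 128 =a^3 + a^2*(15 - 5*r) + a*(-14*r^2 - 79*r - 36) + 70*r^2 + 520*r - 320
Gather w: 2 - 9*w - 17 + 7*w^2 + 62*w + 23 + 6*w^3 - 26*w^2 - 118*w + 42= 6*w^3 - 19*w^2 - 65*w + 50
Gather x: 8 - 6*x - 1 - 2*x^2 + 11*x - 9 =-2*x^2 + 5*x - 2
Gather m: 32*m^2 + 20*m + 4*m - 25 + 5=32*m^2 + 24*m - 20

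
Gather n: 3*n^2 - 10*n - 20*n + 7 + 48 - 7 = 3*n^2 - 30*n + 48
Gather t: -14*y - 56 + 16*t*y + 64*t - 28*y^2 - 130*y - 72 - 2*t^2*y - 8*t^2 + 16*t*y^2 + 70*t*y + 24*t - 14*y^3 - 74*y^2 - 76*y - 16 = t^2*(-2*y - 8) + t*(16*y^2 + 86*y + 88) - 14*y^3 - 102*y^2 - 220*y - 144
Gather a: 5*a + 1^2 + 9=5*a + 10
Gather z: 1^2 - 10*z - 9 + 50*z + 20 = 40*z + 12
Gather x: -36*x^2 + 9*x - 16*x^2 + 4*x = -52*x^2 + 13*x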